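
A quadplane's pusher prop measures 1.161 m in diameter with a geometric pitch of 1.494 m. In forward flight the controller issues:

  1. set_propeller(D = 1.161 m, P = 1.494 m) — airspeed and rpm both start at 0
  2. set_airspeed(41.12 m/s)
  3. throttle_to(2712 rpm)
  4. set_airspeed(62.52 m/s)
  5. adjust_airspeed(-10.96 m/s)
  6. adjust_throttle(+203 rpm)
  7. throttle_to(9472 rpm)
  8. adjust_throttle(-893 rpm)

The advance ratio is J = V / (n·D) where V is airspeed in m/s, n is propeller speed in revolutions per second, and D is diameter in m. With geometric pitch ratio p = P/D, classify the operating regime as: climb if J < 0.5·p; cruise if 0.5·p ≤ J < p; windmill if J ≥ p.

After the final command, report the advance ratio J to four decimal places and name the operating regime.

set_propeller: D = 1.161 m, P = 1.494 m (p = P/D = 1.286822); state ← (V=0, rpm=0)
set_airspeed(41.12): V ← 41.12 m/s
throttle_to(2712): rpm ← 2712
set_airspeed(62.52): V ← 62.52 m/s
adjust_airspeed(-10.96): V ← 62.52 -10.96 = 51.56 m/s
adjust_throttle(+203): rpm ← 2712 +203 = 2915
throttle_to(9472): rpm ← 9472
adjust_throttle(-893): rpm ← 9472 -893 = 8579
final state: V = 51.56 m/s, rpm = 8579 → n = rpm/60 = 142.983333 rev/s
J = V / (n·D) = 51.56 / (142.983333 × 1.161) = 0.310596
regime bands: climb J<0.6434 | cruise [0.6434, 1.2868) | windmill J≥1.2868
J = 0.3106 → climb

J = 0.3106, regime = climb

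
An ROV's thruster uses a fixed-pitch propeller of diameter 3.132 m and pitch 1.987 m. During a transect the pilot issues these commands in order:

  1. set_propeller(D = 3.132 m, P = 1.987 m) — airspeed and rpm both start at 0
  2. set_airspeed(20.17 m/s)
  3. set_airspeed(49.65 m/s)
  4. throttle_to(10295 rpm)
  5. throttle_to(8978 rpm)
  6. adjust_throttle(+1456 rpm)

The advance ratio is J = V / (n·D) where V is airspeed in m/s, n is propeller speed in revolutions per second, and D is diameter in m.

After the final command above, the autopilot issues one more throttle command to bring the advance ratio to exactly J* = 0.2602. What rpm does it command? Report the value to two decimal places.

rpm = 3655.46

set_propeller: D = 3.132 m, P = 1.987 m (p = P/D = 0.634419); state ← (V=0, rpm=0)
set_airspeed(20.17): V ← 20.17 m/s
set_airspeed(49.65): V ← 49.65 m/s
throttle_to(10295): rpm ← 10295
throttle_to(8978): rpm ← 8978
adjust_throttle(+1456): rpm ← 8978 +1456 = 10434
final state: V = 49.65 m/s, rpm = 10434 → n = rpm/60 = 173.900000 rev/s
target J* = 0.2602; solve J* = V/(n·D) for n: n = V/(J*·D) = 49.65/(0.2602 × 3.132) = 60.924252 rev/s
rpm = 60·n = 3655.455132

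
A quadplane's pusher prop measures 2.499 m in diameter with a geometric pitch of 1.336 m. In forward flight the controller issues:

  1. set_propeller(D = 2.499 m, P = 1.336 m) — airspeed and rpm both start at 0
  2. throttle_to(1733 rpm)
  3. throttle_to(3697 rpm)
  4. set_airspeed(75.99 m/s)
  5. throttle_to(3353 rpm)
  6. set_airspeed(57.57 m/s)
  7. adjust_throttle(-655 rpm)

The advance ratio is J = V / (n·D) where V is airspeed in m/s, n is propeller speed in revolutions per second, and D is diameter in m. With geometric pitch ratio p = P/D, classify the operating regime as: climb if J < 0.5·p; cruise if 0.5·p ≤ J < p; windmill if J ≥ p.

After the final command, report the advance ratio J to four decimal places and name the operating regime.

J = 0.5123, regime = cruise

set_propeller: D = 2.499 m, P = 1.336 m (p = P/D = 0.534614); state ← (V=0, rpm=0)
throttle_to(1733): rpm ← 1733
throttle_to(3697): rpm ← 3697
set_airspeed(75.99): V ← 75.99 m/s
throttle_to(3353): rpm ← 3353
set_airspeed(57.57): V ← 57.57 m/s
adjust_throttle(-655): rpm ← 3353 -655 = 2698
final state: V = 57.57 m/s, rpm = 2698 → n = rpm/60 = 44.966667 rev/s
J = V / (n·D) = 57.57 / (44.966667 × 2.499) = 0.512318
regime bands: climb J<0.2673 | cruise [0.2673, 0.5346) | windmill J≥0.5346
J = 0.5123 → cruise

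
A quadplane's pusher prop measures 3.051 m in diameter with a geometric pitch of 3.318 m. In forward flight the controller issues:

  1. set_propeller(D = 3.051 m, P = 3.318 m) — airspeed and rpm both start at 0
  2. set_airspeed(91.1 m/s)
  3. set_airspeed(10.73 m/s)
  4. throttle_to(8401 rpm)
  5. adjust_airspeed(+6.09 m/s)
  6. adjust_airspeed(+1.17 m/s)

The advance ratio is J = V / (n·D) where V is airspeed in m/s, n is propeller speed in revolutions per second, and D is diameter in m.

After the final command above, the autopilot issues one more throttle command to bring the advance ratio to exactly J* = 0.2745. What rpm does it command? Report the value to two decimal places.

set_propeller: D = 3.051 m, P = 3.318 m (p = P/D = 1.087512); state ← (V=0, rpm=0)
set_airspeed(91.1): V ← 91.1 m/s
set_airspeed(10.73): V ← 10.73 m/s
throttle_to(8401): rpm ← 8401
adjust_airspeed(+6.09): V ← 10.73 +6.09 = 16.82 m/s
adjust_airspeed(+1.17): V ← 16.82 +1.17 = 17.99 m/s
final state: V = 17.99 m/s, rpm = 8401 → n = rpm/60 = 140.016667 rev/s
target J* = 0.2745; solve J* = V/(n·D) for n: n = V/(J*·D) = 17.99/(0.2745 × 3.051) = 21.480610 rev/s
rpm = 60·n = 1288.836590

rpm = 1288.84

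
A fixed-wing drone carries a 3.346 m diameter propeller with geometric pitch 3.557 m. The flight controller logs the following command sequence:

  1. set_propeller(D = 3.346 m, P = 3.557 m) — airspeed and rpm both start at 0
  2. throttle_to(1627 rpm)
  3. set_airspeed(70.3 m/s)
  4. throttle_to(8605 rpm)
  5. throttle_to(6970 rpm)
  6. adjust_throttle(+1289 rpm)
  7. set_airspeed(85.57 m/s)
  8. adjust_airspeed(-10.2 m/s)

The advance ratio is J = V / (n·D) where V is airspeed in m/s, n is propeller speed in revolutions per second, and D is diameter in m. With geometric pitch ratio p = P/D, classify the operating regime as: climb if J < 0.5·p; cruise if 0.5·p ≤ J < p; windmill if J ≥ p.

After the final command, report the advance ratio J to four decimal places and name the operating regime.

set_propeller: D = 3.346 m, P = 3.557 m (p = P/D = 1.063060); state ← (V=0, rpm=0)
throttle_to(1627): rpm ← 1627
set_airspeed(70.3): V ← 70.3 m/s
throttle_to(8605): rpm ← 8605
throttle_to(6970): rpm ← 6970
adjust_throttle(+1289): rpm ← 6970 +1289 = 8259
set_airspeed(85.57): V ← 85.57 m/s
adjust_airspeed(-10.2): V ← 85.57 -10.2 = 75.37 m/s
final state: V = 75.37 m/s, rpm = 8259 → n = rpm/60 = 137.650000 rev/s
J = V / (n·D) = 75.37 / (137.650000 × 3.346) = 0.163643
regime bands: climb J<0.5315 | cruise [0.5315, 1.0631) | windmill J≥1.0631
J = 0.1636 → climb

J = 0.1636, regime = climb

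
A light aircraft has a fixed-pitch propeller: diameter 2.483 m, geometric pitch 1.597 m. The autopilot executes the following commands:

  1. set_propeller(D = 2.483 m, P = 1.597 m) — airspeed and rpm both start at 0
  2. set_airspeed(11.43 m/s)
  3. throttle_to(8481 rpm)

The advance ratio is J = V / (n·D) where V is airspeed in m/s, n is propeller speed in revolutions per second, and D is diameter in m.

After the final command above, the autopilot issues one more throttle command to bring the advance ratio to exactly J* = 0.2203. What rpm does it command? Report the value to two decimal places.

set_propeller: D = 2.483 m, P = 1.597 m (p = P/D = 0.643174); state ← (V=0, rpm=0)
set_airspeed(11.43): V ← 11.43 m/s
throttle_to(8481): rpm ← 8481
final state: V = 11.43 m/s, rpm = 8481 → n = rpm/60 = 141.350000 rev/s
target J* = 0.2203; solve J* = V/(n·D) for n: n = V/(J*·D) = 11.43/(0.2203 × 2.483) = 20.895608 rev/s
rpm = 60·n = 1253.736484

rpm = 1253.74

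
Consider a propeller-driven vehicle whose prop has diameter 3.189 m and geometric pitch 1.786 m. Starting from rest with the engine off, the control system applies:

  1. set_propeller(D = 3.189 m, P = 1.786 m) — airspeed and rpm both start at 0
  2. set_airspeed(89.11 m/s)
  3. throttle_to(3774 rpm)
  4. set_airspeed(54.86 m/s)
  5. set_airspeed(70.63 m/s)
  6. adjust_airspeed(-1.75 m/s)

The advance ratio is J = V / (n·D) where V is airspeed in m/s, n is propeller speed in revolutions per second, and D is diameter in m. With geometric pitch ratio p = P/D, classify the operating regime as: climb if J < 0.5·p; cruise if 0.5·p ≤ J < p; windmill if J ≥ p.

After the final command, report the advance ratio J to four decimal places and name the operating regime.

set_propeller: D = 3.189 m, P = 1.786 m (p = P/D = 0.560050); state ← (V=0, rpm=0)
set_airspeed(89.11): V ← 89.11 m/s
throttle_to(3774): rpm ← 3774
set_airspeed(54.86): V ← 54.86 m/s
set_airspeed(70.63): V ← 70.63 m/s
adjust_airspeed(-1.75): V ← 70.63 -1.75 = 68.88 m/s
final state: V = 68.88 m/s, rpm = 3774 → n = rpm/60 = 62.900000 rev/s
J = V / (n·D) = 68.88 / (62.900000 × 3.189) = 0.343390
regime bands: climb J<0.2800 | cruise [0.2800, 0.5601) | windmill J≥0.5601
J = 0.3434 → cruise

J = 0.3434, regime = cruise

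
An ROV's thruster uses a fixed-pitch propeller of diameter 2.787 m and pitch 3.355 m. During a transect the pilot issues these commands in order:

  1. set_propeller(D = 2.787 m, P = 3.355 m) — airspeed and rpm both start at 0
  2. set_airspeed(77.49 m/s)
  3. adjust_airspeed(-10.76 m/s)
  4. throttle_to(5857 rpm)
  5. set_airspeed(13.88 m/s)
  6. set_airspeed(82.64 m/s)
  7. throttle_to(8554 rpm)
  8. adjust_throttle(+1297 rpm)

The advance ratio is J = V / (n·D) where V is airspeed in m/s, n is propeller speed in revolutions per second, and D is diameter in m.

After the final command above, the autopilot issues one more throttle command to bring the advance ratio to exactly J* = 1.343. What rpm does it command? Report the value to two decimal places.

set_propeller: D = 2.787 m, P = 3.355 m (p = P/D = 1.203803); state ← (V=0, rpm=0)
set_airspeed(77.49): V ← 77.49 m/s
adjust_airspeed(-10.76): V ← 77.49 -10.76 = 66.73 m/s
throttle_to(5857): rpm ← 5857
set_airspeed(13.88): V ← 13.88 m/s
set_airspeed(82.64): V ← 82.64 m/s
throttle_to(8554): rpm ← 8554
adjust_throttle(+1297): rpm ← 8554 +1297 = 9851
final state: V = 82.64 m/s, rpm = 9851 → n = rpm/60 = 164.183333 rev/s
target J* = 1.343; solve J* = V/(n·D) for n: n = V/(J*·D) = 82.64/(1.343 × 2.787) = 22.078895 rev/s
rpm = 60·n = 1324.733679

rpm = 1324.73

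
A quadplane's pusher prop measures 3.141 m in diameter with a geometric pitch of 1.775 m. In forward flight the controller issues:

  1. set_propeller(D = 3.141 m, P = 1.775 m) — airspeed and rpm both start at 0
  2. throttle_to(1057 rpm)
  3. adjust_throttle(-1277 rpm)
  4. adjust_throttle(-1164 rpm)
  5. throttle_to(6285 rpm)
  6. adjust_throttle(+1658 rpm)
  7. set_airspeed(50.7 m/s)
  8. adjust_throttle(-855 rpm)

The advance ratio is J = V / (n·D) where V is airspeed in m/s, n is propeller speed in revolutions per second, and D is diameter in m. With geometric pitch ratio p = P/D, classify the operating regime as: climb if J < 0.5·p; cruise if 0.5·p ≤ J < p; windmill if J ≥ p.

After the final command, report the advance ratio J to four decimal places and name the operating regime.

J = 0.1366, regime = climb

set_propeller: D = 3.141 m, P = 1.775 m (p = P/D = 0.565107); state ← (V=0, rpm=0)
throttle_to(1057): rpm ← 1057
adjust_throttle(-1277): rpm ← 1057 -1277 = -220
adjust_throttle(-1164): rpm ← -220 -1164 = -1384
throttle_to(6285): rpm ← 6285
adjust_throttle(+1658): rpm ← 6285 +1658 = 7943
set_airspeed(50.7): V ← 50.7 m/s
adjust_throttle(-855): rpm ← 7943 -855 = 7088
final state: V = 50.7 m/s, rpm = 7088 → n = rpm/60 = 118.133333 rev/s
J = V / (n·D) = 50.7 / (118.133333 × 3.141) = 0.136637
regime bands: climb J<0.2826 | cruise [0.2826, 0.5651) | windmill J≥0.5651
J = 0.1366 → climb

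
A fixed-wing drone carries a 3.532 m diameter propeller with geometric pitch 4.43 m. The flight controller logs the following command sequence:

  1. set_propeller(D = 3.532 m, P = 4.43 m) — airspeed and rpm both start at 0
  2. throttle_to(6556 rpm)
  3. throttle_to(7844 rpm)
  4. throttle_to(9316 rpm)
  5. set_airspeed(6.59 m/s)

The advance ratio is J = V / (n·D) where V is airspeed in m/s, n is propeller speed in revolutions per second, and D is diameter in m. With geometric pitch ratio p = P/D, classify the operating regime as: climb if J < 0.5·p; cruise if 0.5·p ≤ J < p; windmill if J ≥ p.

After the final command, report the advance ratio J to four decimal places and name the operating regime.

set_propeller: D = 3.532 m, P = 4.43 m (p = P/D = 1.254247); state ← (V=0, rpm=0)
throttle_to(6556): rpm ← 6556
throttle_to(7844): rpm ← 7844
throttle_to(9316): rpm ← 9316
set_airspeed(6.59): V ← 6.59 m/s
final state: V = 6.59 m/s, rpm = 9316 → n = rpm/60 = 155.266667 rev/s
J = V / (n·D) = 6.59 / (155.266667 × 3.532) = 0.012017
regime bands: climb J<0.6271 | cruise [0.6271, 1.2542) | windmill J≥1.2542
J = 0.0120 → climb

J = 0.0120, regime = climb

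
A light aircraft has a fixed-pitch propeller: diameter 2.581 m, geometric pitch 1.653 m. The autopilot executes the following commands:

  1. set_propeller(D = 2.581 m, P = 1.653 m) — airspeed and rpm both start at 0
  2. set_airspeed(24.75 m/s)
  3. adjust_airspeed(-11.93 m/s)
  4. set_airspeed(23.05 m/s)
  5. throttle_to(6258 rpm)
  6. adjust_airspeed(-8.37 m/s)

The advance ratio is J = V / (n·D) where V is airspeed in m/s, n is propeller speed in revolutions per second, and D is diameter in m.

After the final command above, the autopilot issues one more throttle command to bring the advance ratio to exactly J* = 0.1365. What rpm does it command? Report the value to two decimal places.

set_propeller: D = 2.581 m, P = 1.653 m (p = P/D = 0.640449); state ← (V=0, rpm=0)
set_airspeed(24.75): V ← 24.75 m/s
adjust_airspeed(-11.93): V ← 24.75 -11.93 = 12.82 m/s
set_airspeed(23.05): V ← 23.05 m/s
throttle_to(6258): rpm ← 6258
adjust_airspeed(-8.37): V ← 23.05 -8.37 = 14.68 m/s
final state: V = 14.68 m/s, rpm = 6258 → n = rpm/60 = 104.300000 rev/s
target J* = 0.1365; solve J* = V/(n·D) for n: n = V/(J*·D) = 14.68/(0.1365 × 2.581) = 41.668263 rev/s
rpm = 60·n = 2500.095797

rpm = 2500.10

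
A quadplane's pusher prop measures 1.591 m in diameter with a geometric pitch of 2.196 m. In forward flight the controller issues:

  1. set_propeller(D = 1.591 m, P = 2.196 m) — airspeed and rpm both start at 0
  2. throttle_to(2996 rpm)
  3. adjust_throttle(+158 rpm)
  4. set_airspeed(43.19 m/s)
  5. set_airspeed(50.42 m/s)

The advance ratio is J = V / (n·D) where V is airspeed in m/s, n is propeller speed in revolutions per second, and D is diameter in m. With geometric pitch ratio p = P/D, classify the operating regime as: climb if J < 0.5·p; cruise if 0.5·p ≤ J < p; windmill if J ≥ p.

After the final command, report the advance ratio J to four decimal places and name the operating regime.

set_propeller: D = 1.591 m, P = 2.196 m (p = P/D = 1.380264); state ← (V=0, rpm=0)
throttle_to(2996): rpm ← 2996
adjust_throttle(+158): rpm ← 2996 +158 = 3154
set_airspeed(43.19): V ← 43.19 m/s
set_airspeed(50.42): V ← 50.42 m/s
final state: V = 50.42 m/s, rpm = 3154 → n = rpm/60 = 52.566667 rev/s
J = V / (n·D) = 50.42 / (52.566667 × 1.591) = 0.602868
regime bands: climb J<0.6901 | cruise [0.6901, 1.3803) | windmill J≥1.3803
J = 0.6029 → climb

J = 0.6029, regime = climb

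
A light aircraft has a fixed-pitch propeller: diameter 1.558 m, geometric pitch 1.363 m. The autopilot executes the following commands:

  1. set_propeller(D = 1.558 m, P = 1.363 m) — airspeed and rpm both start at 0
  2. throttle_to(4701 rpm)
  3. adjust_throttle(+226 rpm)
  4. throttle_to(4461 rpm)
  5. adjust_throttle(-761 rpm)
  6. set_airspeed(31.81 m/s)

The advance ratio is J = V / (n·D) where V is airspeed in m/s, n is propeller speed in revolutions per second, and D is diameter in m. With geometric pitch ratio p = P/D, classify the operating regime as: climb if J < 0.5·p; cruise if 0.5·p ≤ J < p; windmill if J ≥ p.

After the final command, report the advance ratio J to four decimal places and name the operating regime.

J = 0.3311, regime = climb

set_propeller: D = 1.558 m, P = 1.363 m (p = P/D = 0.874840); state ← (V=0, rpm=0)
throttle_to(4701): rpm ← 4701
adjust_throttle(+226): rpm ← 4701 +226 = 4927
throttle_to(4461): rpm ← 4461
adjust_throttle(-761): rpm ← 4461 -761 = 3700
set_airspeed(31.81): V ← 31.81 m/s
final state: V = 31.81 m/s, rpm = 3700 → n = rpm/60 = 61.666667 rev/s
J = V / (n·D) = 31.81 / (61.666667 × 1.558) = 0.331090
regime bands: climb J<0.4374 | cruise [0.4374, 0.8748) | windmill J≥0.8748
J = 0.3311 → climb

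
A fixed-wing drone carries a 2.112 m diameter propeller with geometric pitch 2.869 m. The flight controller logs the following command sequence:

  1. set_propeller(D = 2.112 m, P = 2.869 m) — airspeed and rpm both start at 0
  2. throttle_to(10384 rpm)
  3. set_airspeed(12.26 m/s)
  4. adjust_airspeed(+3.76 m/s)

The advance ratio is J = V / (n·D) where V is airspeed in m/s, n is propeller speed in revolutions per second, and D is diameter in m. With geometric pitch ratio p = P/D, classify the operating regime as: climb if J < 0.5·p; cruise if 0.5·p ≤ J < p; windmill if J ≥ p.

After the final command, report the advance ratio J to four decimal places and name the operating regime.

J = 0.0438, regime = climb

set_propeller: D = 2.112 m, P = 2.869 m (p = P/D = 1.358428); state ← (V=0, rpm=0)
throttle_to(10384): rpm ← 10384
set_airspeed(12.26): V ← 12.26 m/s
adjust_airspeed(+3.76): V ← 12.26 +3.76 = 16.02 m/s
final state: V = 16.02 m/s, rpm = 10384 → n = rpm/60 = 173.066667 rev/s
J = V / (n·D) = 16.02 / (173.066667 × 2.112) = 0.043828
regime bands: climb J<0.6792 | cruise [0.6792, 1.3584) | windmill J≥1.3584
J = 0.0438 → climb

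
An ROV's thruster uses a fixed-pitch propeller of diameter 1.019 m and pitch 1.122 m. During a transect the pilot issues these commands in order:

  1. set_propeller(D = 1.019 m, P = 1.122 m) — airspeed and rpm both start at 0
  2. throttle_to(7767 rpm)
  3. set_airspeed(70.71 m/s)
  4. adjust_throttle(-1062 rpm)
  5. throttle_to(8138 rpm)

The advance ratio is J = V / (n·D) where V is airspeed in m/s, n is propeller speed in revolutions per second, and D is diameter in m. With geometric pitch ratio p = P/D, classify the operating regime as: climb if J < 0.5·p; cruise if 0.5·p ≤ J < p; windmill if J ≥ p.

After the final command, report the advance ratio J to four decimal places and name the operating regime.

set_propeller: D = 1.019 m, P = 1.122 m (p = P/D = 1.101079); state ← (V=0, rpm=0)
throttle_to(7767): rpm ← 7767
set_airspeed(70.71): V ← 70.71 m/s
adjust_throttle(-1062): rpm ← 7767 -1062 = 6705
throttle_to(8138): rpm ← 8138
final state: V = 70.71 m/s, rpm = 8138 → n = rpm/60 = 135.633333 rev/s
J = V / (n·D) = 70.71 / (135.633333 × 1.019) = 0.511611
regime bands: climb J<0.5505 | cruise [0.5505, 1.1011) | windmill J≥1.1011
J = 0.5116 → climb

J = 0.5116, regime = climb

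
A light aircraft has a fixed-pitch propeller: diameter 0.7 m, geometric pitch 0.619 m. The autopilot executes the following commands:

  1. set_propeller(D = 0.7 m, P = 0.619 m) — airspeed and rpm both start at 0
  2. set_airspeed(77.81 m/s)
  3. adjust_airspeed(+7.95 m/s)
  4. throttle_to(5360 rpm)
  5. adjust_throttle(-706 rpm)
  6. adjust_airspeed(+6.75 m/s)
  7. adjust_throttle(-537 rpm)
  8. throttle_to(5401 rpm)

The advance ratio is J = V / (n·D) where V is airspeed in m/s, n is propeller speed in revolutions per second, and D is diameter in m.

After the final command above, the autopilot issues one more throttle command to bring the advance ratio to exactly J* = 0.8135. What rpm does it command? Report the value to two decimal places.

rpm = 9747.30

set_propeller: D = 0.7 m, P = 0.619 m (p = P/D = 0.884286); state ← (V=0, rpm=0)
set_airspeed(77.81): V ← 77.81 m/s
adjust_airspeed(+7.95): V ← 77.81 +7.95 = 85.76 m/s
throttle_to(5360): rpm ← 5360
adjust_throttle(-706): rpm ← 5360 -706 = 4654
adjust_airspeed(+6.75): V ← 85.76 +6.75 = 92.51 m/s
adjust_throttle(-537): rpm ← 4654 -537 = 4117
throttle_to(5401): rpm ← 5401
final state: V = 92.51 m/s, rpm = 5401 → n = rpm/60 = 90.016667 rev/s
target J* = 0.8135; solve J* = V/(n·D) for n: n = V/(J*·D) = 92.51/(0.8135 × 0.7) = 162.455000 rev/s
rpm = 60·n = 9747.300026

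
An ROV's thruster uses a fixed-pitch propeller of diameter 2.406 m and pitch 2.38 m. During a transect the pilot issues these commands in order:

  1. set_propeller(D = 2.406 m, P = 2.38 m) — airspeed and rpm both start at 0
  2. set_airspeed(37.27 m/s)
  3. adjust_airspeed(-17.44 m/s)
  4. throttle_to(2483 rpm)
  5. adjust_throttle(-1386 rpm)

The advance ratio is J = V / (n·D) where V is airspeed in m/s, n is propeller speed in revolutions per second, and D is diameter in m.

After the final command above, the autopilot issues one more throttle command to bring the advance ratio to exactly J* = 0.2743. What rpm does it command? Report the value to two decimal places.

set_propeller: D = 2.406 m, P = 2.38 m (p = P/D = 0.989194); state ← (V=0, rpm=0)
set_airspeed(37.27): V ← 37.27 m/s
adjust_airspeed(-17.44): V ← 37.27 -17.44 = 19.83 m/s
throttle_to(2483): rpm ← 2483
adjust_throttle(-1386): rpm ← 2483 -1386 = 1097
final state: V = 19.83 m/s, rpm = 1097 → n = rpm/60 = 18.283333 rev/s
target J* = 0.2743; solve J* = V/(n·D) for n: n = V/(J*·D) = 19.83/(0.2743 × 2.406) = 30.047012 rev/s
rpm = 60·n = 1802.820692

rpm = 1802.82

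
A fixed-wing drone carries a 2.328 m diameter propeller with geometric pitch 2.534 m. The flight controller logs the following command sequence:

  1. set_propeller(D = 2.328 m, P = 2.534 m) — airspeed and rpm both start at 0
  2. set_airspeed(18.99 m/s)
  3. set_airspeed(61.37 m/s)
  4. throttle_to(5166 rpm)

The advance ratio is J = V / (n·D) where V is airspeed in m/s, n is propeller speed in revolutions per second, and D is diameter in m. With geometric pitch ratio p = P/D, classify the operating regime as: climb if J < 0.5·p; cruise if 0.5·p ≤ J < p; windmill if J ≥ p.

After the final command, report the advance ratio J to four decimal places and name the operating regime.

set_propeller: D = 2.328 m, P = 2.534 m (p = P/D = 1.088488); state ← (V=0, rpm=0)
set_airspeed(18.99): V ← 18.99 m/s
set_airspeed(61.37): V ← 61.37 m/s
throttle_to(5166): rpm ← 5166
final state: V = 61.37 m/s, rpm = 5166 → n = rpm/60 = 86.100000 rev/s
J = V / (n·D) = 61.37 / (86.100000 × 2.328) = 0.306175
regime bands: climb J<0.5442 | cruise [0.5442, 1.0885) | windmill J≥1.0885
J = 0.3062 → climb

J = 0.3062, regime = climb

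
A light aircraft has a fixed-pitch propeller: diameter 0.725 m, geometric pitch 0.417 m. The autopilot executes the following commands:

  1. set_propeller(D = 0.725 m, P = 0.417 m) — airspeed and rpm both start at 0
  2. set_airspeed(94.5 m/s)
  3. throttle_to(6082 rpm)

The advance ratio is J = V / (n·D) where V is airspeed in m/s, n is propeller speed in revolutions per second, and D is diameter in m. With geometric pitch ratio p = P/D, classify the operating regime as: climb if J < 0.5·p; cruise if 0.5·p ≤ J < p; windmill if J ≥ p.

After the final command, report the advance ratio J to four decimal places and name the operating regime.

J = 1.2859, regime = windmill

set_propeller: D = 0.725 m, P = 0.417 m (p = P/D = 0.575172); state ← (V=0, rpm=0)
set_airspeed(94.5): V ← 94.5 m/s
throttle_to(6082): rpm ← 6082
final state: V = 94.5 m/s, rpm = 6082 → n = rpm/60 = 101.366667 rev/s
J = V / (n·D) = 94.5 / (101.366667 × 0.725) = 1.285875
regime bands: climb J<0.2876 | cruise [0.2876, 0.5752) | windmill J≥0.5752
J = 1.2859 → windmill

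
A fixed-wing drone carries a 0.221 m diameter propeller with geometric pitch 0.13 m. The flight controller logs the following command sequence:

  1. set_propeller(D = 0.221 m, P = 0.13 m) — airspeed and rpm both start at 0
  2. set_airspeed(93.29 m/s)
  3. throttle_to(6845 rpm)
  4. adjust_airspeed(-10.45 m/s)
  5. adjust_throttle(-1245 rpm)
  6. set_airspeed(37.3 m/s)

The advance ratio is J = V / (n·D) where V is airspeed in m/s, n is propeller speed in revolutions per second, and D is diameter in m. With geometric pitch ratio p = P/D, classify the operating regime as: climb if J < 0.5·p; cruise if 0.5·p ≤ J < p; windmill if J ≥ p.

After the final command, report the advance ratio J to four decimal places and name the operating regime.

set_propeller: D = 0.221 m, P = 0.13 m (p = P/D = 0.588235); state ← (V=0, rpm=0)
set_airspeed(93.29): V ← 93.29 m/s
throttle_to(6845): rpm ← 6845
adjust_airspeed(-10.45): V ← 93.29 -10.45 = 82.84 m/s
adjust_throttle(-1245): rpm ← 6845 -1245 = 5600
set_airspeed(37.3): V ← 37.3 m/s
final state: V = 37.3 m/s, rpm = 5600 → n = rpm/60 = 93.333333 rev/s
J = V / (n·D) = 37.3 / (93.333333 × 0.221) = 1.808339
regime bands: climb J<0.2941 | cruise [0.2941, 0.5882) | windmill J≥0.5882
J = 1.8083 → windmill

J = 1.8083, regime = windmill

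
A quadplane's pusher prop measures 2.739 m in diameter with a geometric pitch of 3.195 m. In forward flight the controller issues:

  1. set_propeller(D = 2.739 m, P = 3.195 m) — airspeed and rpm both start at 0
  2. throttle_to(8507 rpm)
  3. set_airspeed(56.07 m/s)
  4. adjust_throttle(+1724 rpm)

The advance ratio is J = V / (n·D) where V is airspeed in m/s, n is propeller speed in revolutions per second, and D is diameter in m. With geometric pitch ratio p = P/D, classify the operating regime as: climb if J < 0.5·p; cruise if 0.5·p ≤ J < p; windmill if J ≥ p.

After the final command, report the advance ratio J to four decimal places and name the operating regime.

J = 0.1201, regime = climb

set_propeller: D = 2.739 m, P = 3.195 m (p = P/D = 1.166484); state ← (V=0, rpm=0)
throttle_to(8507): rpm ← 8507
set_airspeed(56.07): V ← 56.07 m/s
adjust_throttle(+1724): rpm ← 8507 +1724 = 10231
final state: V = 56.07 m/s, rpm = 10231 → n = rpm/60 = 170.516667 rev/s
J = V / (n·D) = 56.07 / (170.516667 × 2.739) = 0.120053
regime bands: climb J<0.5832 | cruise [0.5832, 1.1665) | windmill J≥1.1665
J = 0.1201 → climb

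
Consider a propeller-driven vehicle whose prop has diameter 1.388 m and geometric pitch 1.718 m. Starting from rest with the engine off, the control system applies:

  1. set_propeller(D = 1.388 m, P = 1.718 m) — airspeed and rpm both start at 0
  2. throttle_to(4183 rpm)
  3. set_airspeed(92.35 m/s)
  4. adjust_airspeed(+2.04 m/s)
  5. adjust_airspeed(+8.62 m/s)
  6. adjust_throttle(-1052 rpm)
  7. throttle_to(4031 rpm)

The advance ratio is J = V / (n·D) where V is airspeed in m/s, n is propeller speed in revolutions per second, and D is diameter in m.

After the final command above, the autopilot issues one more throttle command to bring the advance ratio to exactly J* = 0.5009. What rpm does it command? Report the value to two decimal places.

set_propeller: D = 1.388 m, P = 1.718 m (p = P/D = 1.237752); state ← (V=0, rpm=0)
throttle_to(4183): rpm ← 4183
set_airspeed(92.35): V ← 92.35 m/s
adjust_airspeed(+2.04): V ← 92.35 +2.04 = 94.39 m/s
adjust_airspeed(+8.62): V ← 94.39 +8.62 = 103.01 m/s
adjust_throttle(-1052): rpm ← 4183 -1052 = 3131
throttle_to(4031): rpm ← 4031
final state: V = 103.01 m/s, rpm = 4031 → n = rpm/60 = 67.183333 rev/s
target J* = 0.5009; solve J* = V/(n·D) for n: n = V/(J*·D) = 103.01/(0.5009 × 1.388) = 148.162702 rev/s
rpm = 60·n = 8889.762117

rpm = 8889.76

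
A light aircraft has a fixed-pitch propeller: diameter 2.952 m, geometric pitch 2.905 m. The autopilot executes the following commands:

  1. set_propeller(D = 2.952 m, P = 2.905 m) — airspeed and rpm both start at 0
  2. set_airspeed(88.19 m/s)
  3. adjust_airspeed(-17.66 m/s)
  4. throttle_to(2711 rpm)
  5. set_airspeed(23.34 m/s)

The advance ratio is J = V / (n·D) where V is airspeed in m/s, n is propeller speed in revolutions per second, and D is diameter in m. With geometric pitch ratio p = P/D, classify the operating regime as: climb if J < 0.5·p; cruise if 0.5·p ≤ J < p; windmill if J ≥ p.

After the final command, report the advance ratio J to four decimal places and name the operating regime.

J = 0.1750, regime = climb

set_propeller: D = 2.952 m, P = 2.905 m (p = P/D = 0.984079); state ← (V=0, rpm=0)
set_airspeed(88.19): V ← 88.19 m/s
adjust_airspeed(-17.66): V ← 88.19 -17.66 = 70.53 m/s
throttle_to(2711): rpm ← 2711
set_airspeed(23.34): V ← 23.34 m/s
final state: V = 23.34 m/s, rpm = 2711 → n = rpm/60 = 45.183333 rev/s
J = V / (n·D) = 23.34 / (45.183333 × 2.952) = 0.174987
regime bands: climb J<0.4920 | cruise [0.4920, 0.9841) | windmill J≥0.9841
J = 0.1750 → climb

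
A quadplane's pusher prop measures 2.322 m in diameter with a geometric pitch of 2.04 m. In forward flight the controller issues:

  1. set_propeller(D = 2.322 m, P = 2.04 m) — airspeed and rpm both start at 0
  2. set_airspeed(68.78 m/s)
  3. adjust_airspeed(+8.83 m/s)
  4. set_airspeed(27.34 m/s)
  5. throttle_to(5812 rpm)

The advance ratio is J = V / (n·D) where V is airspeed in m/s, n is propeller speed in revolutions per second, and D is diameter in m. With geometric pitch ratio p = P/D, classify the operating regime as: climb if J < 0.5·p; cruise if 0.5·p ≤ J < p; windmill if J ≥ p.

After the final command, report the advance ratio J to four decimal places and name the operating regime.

J = 0.1216, regime = climb

set_propeller: D = 2.322 m, P = 2.04 m (p = P/D = 0.878553); state ← (V=0, rpm=0)
set_airspeed(68.78): V ← 68.78 m/s
adjust_airspeed(+8.83): V ← 68.78 +8.83 = 77.61 m/s
set_airspeed(27.34): V ← 27.34 m/s
throttle_to(5812): rpm ← 5812
final state: V = 27.34 m/s, rpm = 5812 → n = rpm/60 = 96.866667 rev/s
J = V / (n·D) = 27.34 / (96.866667 × 2.322) = 0.121552
regime bands: climb J<0.4393 | cruise [0.4393, 0.8786) | windmill J≥0.8786
J = 0.1216 → climb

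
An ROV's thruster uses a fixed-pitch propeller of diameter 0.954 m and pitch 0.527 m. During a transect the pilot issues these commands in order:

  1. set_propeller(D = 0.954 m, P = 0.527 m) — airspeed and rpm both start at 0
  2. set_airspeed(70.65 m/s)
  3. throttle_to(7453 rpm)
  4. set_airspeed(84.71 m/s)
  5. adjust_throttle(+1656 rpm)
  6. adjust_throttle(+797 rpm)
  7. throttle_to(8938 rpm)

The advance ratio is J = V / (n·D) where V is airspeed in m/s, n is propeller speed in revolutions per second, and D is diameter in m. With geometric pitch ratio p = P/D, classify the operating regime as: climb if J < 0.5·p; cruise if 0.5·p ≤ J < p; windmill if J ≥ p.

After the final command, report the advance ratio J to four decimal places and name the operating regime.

set_propeller: D = 0.954 m, P = 0.527 m (p = P/D = 0.552411); state ← (V=0, rpm=0)
set_airspeed(70.65): V ← 70.65 m/s
throttle_to(7453): rpm ← 7453
set_airspeed(84.71): V ← 84.71 m/s
adjust_throttle(+1656): rpm ← 7453 +1656 = 9109
adjust_throttle(+797): rpm ← 9109 +797 = 9906
throttle_to(8938): rpm ← 8938
final state: V = 84.71 m/s, rpm = 8938 → n = rpm/60 = 148.966667 rev/s
J = V / (n·D) = 84.71 / (148.966667 × 0.954) = 0.596070
regime bands: climb J<0.2762 | cruise [0.2762, 0.5524) | windmill J≥0.5524
J = 0.5961 → windmill

J = 0.5961, regime = windmill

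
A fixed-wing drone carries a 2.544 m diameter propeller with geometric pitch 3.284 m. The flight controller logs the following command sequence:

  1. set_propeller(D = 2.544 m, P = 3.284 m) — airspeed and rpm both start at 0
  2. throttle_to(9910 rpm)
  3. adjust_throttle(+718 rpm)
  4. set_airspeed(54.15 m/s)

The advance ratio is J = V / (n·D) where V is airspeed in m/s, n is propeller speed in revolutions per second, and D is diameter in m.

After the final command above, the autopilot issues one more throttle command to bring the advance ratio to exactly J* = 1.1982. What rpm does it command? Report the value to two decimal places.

set_propeller: D = 2.544 m, P = 3.284 m (p = P/D = 1.290881); state ← (V=0, rpm=0)
throttle_to(9910): rpm ← 9910
adjust_throttle(+718): rpm ← 9910 +718 = 10628
set_airspeed(54.15): V ← 54.15 m/s
final state: V = 54.15 m/s, rpm = 10628 → n = rpm/60 = 177.133333 rev/s
target J* = 1.1982; solve J* = V/(n·D) for n: n = V/(J*·D) = 54.15/(1.1982 × 2.544) = 17.764461 rev/s
rpm = 60·n = 1065.867669

rpm = 1065.87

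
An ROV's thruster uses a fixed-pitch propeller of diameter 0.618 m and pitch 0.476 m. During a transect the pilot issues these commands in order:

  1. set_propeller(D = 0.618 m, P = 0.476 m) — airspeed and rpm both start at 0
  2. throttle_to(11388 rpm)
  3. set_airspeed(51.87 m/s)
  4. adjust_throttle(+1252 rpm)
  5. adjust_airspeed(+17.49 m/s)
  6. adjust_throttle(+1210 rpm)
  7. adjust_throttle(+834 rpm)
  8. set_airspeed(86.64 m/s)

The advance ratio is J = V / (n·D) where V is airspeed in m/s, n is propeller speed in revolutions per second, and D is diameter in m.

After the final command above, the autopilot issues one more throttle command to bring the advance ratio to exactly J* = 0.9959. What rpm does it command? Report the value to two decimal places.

rpm = 8446.28

set_propeller: D = 0.618 m, P = 0.476 m (p = P/D = 0.770227); state ← (V=0, rpm=0)
throttle_to(11388): rpm ← 11388
set_airspeed(51.87): V ← 51.87 m/s
adjust_throttle(+1252): rpm ← 11388 +1252 = 12640
adjust_airspeed(+17.49): V ← 51.87 +17.49 = 69.36 m/s
adjust_throttle(+1210): rpm ← 12640 +1210 = 13850
adjust_throttle(+834): rpm ← 13850 +834 = 14684
set_airspeed(86.64): V ← 86.64 m/s
final state: V = 86.64 m/s, rpm = 14684 → n = rpm/60 = 244.733333 rev/s
target J* = 0.9959; solve J* = V/(n·D) for n: n = V/(J*·D) = 86.64/(0.9959 × 0.618) = 140.771337 rev/s
rpm = 60·n = 8446.280234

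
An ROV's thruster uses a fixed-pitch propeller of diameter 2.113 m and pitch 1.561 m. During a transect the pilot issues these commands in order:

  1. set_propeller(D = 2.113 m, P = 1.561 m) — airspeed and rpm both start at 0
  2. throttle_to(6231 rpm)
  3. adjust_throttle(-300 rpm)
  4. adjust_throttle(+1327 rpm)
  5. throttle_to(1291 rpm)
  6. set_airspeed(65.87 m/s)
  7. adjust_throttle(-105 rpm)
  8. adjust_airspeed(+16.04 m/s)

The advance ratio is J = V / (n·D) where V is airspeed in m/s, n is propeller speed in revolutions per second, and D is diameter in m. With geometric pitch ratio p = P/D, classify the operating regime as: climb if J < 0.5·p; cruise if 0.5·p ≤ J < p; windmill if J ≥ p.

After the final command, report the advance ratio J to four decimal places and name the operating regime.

set_propeller: D = 2.113 m, P = 1.561 m (p = P/D = 0.738760); state ← (V=0, rpm=0)
throttle_to(6231): rpm ← 6231
adjust_throttle(-300): rpm ← 6231 -300 = 5931
adjust_throttle(+1327): rpm ← 5931 +1327 = 7258
throttle_to(1291): rpm ← 1291
set_airspeed(65.87): V ← 65.87 m/s
adjust_throttle(-105): rpm ← 1291 -105 = 1186
adjust_airspeed(+16.04): V ← 65.87 +16.04 = 81.91 m/s
final state: V = 81.91 m/s, rpm = 1186 → n = rpm/60 = 19.766667 rev/s
J = V / (n·D) = 81.91 / (19.766667 × 2.113) = 1.961119
regime bands: climb J<0.3694 | cruise [0.3694, 0.7388) | windmill J≥0.7388
J = 1.9611 → windmill

J = 1.9611, regime = windmill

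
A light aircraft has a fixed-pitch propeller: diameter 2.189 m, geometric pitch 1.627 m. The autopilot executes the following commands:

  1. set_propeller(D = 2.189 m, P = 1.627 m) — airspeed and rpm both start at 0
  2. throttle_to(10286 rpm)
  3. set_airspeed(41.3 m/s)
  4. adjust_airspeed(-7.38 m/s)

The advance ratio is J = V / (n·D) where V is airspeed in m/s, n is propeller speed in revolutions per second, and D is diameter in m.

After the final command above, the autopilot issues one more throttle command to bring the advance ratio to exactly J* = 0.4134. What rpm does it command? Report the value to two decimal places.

set_propeller: D = 2.189 m, P = 1.627 m (p = P/D = 0.743262); state ← (V=0, rpm=0)
throttle_to(10286): rpm ← 10286
set_airspeed(41.3): V ← 41.3 m/s
adjust_airspeed(-7.38): V ← 41.3 -7.38 = 33.92 m/s
final state: V = 33.92 m/s, rpm = 10286 → n = rpm/60 = 171.433333 rev/s
target J* = 0.4134; solve J* = V/(n·D) for n: n = V/(J*·D) = 33.92/(0.4134 × 2.189) = 37.483455 rev/s
rpm = 60·n = 2249.007274

rpm = 2249.01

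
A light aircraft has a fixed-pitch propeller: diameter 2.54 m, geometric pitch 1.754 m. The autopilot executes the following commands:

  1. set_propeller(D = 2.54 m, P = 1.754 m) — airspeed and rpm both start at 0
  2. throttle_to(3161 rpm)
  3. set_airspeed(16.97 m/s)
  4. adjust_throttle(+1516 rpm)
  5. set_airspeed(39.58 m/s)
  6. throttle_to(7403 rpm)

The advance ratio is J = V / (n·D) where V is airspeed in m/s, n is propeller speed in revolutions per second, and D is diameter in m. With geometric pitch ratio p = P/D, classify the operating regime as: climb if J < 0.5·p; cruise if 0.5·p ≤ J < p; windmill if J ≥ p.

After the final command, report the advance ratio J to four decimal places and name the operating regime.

set_propeller: D = 2.54 m, P = 1.754 m (p = P/D = 0.690551); state ← (V=0, rpm=0)
throttle_to(3161): rpm ← 3161
set_airspeed(16.97): V ← 16.97 m/s
adjust_throttle(+1516): rpm ← 3161 +1516 = 4677
set_airspeed(39.58): V ← 39.58 m/s
throttle_to(7403): rpm ← 7403
final state: V = 39.58 m/s, rpm = 7403 → n = rpm/60 = 123.383333 rev/s
J = V / (n·D) = 39.58 / (123.383333 × 2.54) = 0.126295
regime bands: climb J<0.3453 | cruise [0.3453, 0.6906) | windmill J≥0.6906
J = 0.1263 → climb

J = 0.1263, regime = climb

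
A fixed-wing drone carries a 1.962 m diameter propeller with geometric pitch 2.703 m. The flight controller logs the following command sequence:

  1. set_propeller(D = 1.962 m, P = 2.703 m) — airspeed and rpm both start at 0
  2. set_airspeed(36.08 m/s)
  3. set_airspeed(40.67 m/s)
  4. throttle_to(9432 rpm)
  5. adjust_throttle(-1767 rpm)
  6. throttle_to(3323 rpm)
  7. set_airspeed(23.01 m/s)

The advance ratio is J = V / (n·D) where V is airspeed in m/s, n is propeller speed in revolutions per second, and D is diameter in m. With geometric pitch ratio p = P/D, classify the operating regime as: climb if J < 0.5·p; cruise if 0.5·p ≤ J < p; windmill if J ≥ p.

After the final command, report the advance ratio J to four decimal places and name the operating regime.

J = 0.2118, regime = climb

set_propeller: D = 1.962 m, P = 2.703 m (p = P/D = 1.377676); state ← (V=0, rpm=0)
set_airspeed(36.08): V ← 36.08 m/s
set_airspeed(40.67): V ← 40.67 m/s
throttle_to(9432): rpm ← 9432
adjust_throttle(-1767): rpm ← 9432 -1767 = 7665
throttle_to(3323): rpm ← 3323
set_airspeed(23.01): V ← 23.01 m/s
final state: V = 23.01 m/s, rpm = 3323 → n = rpm/60 = 55.383333 rev/s
J = V / (n·D) = 23.01 / (55.383333 × 1.962) = 0.211757
regime bands: climb J<0.6888 | cruise [0.6888, 1.3777) | windmill J≥1.3777
J = 0.2118 → climb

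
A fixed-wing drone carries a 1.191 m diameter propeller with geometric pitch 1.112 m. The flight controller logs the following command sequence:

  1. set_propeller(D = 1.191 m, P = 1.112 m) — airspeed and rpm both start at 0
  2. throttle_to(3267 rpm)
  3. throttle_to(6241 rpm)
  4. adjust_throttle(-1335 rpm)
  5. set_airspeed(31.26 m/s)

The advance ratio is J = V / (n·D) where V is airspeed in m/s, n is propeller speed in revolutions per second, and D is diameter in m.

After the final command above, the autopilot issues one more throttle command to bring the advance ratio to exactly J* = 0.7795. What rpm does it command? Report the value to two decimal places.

rpm = 2020.28

set_propeller: D = 1.191 m, P = 1.112 m (p = P/D = 0.933669); state ← (V=0, rpm=0)
throttle_to(3267): rpm ← 3267
throttle_to(6241): rpm ← 6241
adjust_throttle(-1335): rpm ← 6241 -1335 = 4906
set_airspeed(31.26): V ← 31.26 m/s
final state: V = 31.26 m/s, rpm = 4906 → n = rpm/60 = 81.766667 rev/s
target J* = 0.7795; solve J* = V/(n·D) for n: n = V/(J*·D) = 31.26/(0.7795 × 1.191) = 33.671394 rev/s
rpm = 60·n = 2020.283622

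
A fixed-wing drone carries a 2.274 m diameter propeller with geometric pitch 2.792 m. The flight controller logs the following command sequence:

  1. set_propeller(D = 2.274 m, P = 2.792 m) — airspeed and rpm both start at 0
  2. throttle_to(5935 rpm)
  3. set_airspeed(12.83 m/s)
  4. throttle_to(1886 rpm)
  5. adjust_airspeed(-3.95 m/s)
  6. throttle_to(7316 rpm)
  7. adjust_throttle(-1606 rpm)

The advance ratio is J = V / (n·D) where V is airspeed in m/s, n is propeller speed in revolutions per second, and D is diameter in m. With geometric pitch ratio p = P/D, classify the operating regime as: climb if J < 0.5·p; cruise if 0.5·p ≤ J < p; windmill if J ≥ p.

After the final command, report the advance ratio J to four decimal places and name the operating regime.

set_propeller: D = 2.274 m, P = 2.792 m (p = P/D = 1.227792); state ← (V=0, rpm=0)
throttle_to(5935): rpm ← 5935
set_airspeed(12.83): V ← 12.83 m/s
throttle_to(1886): rpm ← 1886
adjust_airspeed(-3.95): V ← 12.83 -3.95 = 8.88 m/s
throttle_to(7316): rpm ← 7316
adjust_throttle(-1606): rpm ← 7316 -1606 = 5710
final state: V = 8.88 m/s, rpm = 5710 → n = rpm/60 = 95.166667 rev/s
J = V / (n·D) = 8.88 / (95.166667 × 2.274) = 0.041033
regime bands: climb J<0.6139 | cruise [0.6139, 1.2278) | windmill J≥1.2278
J = 0.0410 → climb

J = 0.0410, regime = climb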